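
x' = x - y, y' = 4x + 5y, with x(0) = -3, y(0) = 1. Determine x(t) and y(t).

x(t) = 5te^(3t) - 3e^(3t), y(t) = -10te^(3t) + e^(3t)

Coefficient matrix A = [[1, -1], [4, 5]].
Characteristic polynomial det(A - λI) = λ^2 - 6λ + 9 = 0.
Single eigenvalue λ = 3 with algebraic multiplicity 2.
Eigenvector v = (-1,2); generalized eigenvector w with (A-λI)w=v is (0,1).
General solution: e^(3t)[K_1·v + K_2·(t·v + w)].
Applying x(0)=-3, y(0)=1 gives K_1=3, K_2=-5.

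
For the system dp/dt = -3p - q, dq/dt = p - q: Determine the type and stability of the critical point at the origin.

stable improper node

A = [[-3,-1],[1,-1]]; det(A-λI) = λ^2 + 4λ + 4.
repeated λ = -2 with a single eigenvector.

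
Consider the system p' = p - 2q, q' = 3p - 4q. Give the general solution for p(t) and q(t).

Coefficient matrix A = [[1, -2], [3, -4]].
Characteristic polynomial det(A - λI) = λ^2 + 3λ + 2 = 0.
Eigenvalues λ = -2, -1.
For λ=-2: (A-λI) row 1 is [3, -2], so an eigenvector is (-2, -3).
For λ=-1: (A-λI) row 1 is [2, -2], so an eigenvector is (-1, -1).
General solution: K_1e^(-2t)(-2,-3) + K_2e^(-t)(-1,-1).

p(t) = -2K_1e^(-2t) - K_2e^(-t), q(t) = -3K_1e^(-2t) - K_2e^(-t)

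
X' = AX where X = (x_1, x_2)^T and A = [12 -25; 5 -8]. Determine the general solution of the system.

Coefficient matrix A = [[12, -25], [5, -8]].
Characteristic polynomial det(A - λI) = λ^2 - 4λ + 29 = 0.
Eigenvalues λ = 2 ± 5i (complex conjugate pair).
For λ=2+5i: an eigenvector is (1,0) - i(2,1) = (1 - 2i, 0 - i).
A real fundamental pair from Re and Im of e^((2+5i)t)v: X_1 = e^(2t)(cos(5t)·(1,0) + sin(5t)·(2,1)), X_2 = e^(2t)(sin(5t)·(1,0) - cos(5t)·(2,1)).
General solution: K_1X_1 + K_2X_2.

x_1(t) = 2K_1e^(2t)sin(5t) + K_1e^(2t)cos(5t) + K_2e^(2t)sin(5t) - 2K_2e^(2t)cos(5t), x_2(t) = K_1e^(2t)sin(5t) - K_2e^(2t)cos(5t)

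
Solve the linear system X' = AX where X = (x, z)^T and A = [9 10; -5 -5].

Coefficient matrix A = [[9, 10], [-5, -5]].
Characteristic polynomial det(A - λI) = λ^2 - 4λ + 5 = 0.
Eigenvalues λ = 2 ± i (complex conjugate pair).
For λ=2+i: an eigenvector is (-1,1) - i(3,-2) = (-1 - 3i, 1 + 2i).
A real fundamental pair from Re and Im of e^((2+i)t)v: X_1 = e^(2t)(cos(t)·(-1,1) + sin(t)·(3,-2)), X_2 = e^(2t)(sin(t)·(-1,1) - cos(t)·(3,-2)).
General solution: K_1X_1 + K_2X_2.

x(t) = 3K_1e^(2t)sin(t) - K_1e^(2t)cos(t) - K_2e^(2t)sin(t) - 3K_2e^(2t)cos(t), z(t) = -2K_1e^(2t)sin(t) + K_1e^(2t)cos(t) + K_2e^(2t)sin(t) + 2K_2e^(2t)cos(t)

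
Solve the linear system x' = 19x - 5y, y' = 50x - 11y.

x(t) = -K_1e^(4t)cos(5t) - K_2e^(4t)sin(5t), y(t) = -K_1e^(4t)sin(5t) - 3K_1e^(4t)cos(5t) - 3K_2e^(4t)sin(5t) + K_2e^(4t)cos(5t)

Coefficient matrix A = [[19, -5], [50, -11]].
Characteristic polynomial det(A - λI) = λ^2 - 8λ + 41 = 0.
Eigenvalues λ = 4 ± 5i (complex conjugate pair).
For λ=4+5i: an eigenvector is (-1,-3) - i(0,-1) = (-1, -3 + i).
A real fundamental pair from Re and Im of e^((4+5i)t)v: X_1 = e^(4t)(cos(5t)·(-1,-3) + sin(5t)·(0,-1)), X_2 = e^(4t)(sin(5t)·(-1,-3) - cos(5t)·(0,-1)).
General solution: K_1X_1 + K_2X_2.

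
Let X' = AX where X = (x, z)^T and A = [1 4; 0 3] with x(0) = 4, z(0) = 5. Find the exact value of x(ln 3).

252

A = [[1,4],[0,3]]; eigenvalues λ = 1, 3.
Eigenvectors: (1,0) for λ=1, (2,1) for λ=3.
From the initial condition, c_1 = -6, c_2 = 5.
x(ln 3) = (-6)(3^1)(1) + (5)(3^3)(2) = 252.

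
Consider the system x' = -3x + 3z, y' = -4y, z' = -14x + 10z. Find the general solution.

Coefficient matrix A = [[-3, 0, 3], [0, -4, 0], [-14, 0, 10]].
det(A - λI) = 0 gives eigenvalues λ = 4, -4, 3.
For λ=4: eigenvector (3,0,7).
For λ=-4: eigenvector (0,1,0).
For λ=3: eigenvector (1,0,2).
General solution: C_1e^(4t)(3,0,7) + C_2e^(-4t)(0,1,0) + C_3e^(3t)(1,0,2).

x(t) = 3C_1e^(4t) + C_3e^(3t), y(t) = C_2e^(-4t), z(t) = 7C_1e^(4t) + 2C_3e^(3t)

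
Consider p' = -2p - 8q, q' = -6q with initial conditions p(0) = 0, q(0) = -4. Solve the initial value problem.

p(t) = 8e^(-2t) - 8e^(-6t), q(t) = -4e^(-6t)

Coefficient matrix A = [[-2, -8], [0, -6]].
Characteristic polynomial det(A - λI) = λ^2 + 8λ + 12 = 0.
Eigenvalues λ = -2, -6.
For λ=-2: (A-λI) row 1 is [0, -8], so an eigenvector is (-1, 0).
For λ=-6: (A-λI) row 1 is [4, -8], so an eigenvector is (-2, -1).
General solution: C_1e^(-2t)(-1,0) + C_2e^(-6t)(-2,-1).
Applying p(0)=0, q(0)=-4 gives C_1=-8, C_2=4.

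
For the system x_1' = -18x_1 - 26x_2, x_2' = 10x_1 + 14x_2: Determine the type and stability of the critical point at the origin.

A = [[-18,-26],[10,14]]; det(A-λI) = λ^2 + 4λ + 8.
λ = -2 ± 2i: negative real part.

stable spiral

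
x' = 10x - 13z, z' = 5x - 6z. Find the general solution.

x(t) = 2K_1e^(2t)sin(t) - 3K_1e^(2t)cos(t) - 3K_2e^(2t)sin(t) - 2K_2e^(2t)cos(t), z(t) = K_1e^(2t)sin(t) - 2K_1e^(2t)cos(t) - 2K_2e^(2t)sin(t) - K_2e^(2t)cos(t)

Coefficient matrix A = [[10, -13], [5, -6]].
Characteristic polynomial det(A - λI) = λ^2 - 4λ + 5 = 0.
Eigenvalues λ = 2 ± i (complex conjugate pair).
For λ=2+i: an eigenvector is (-3,-2) - i(2,1) = (-3 - 2i, -2 - i).
A real fundamental pair from Re and Im of e^((2+i)t)v: X_1 = e^(2t)(cos(t)·(-3,-2) + sin(t)·(2,1)), X_2 = e^(2t)(sin(t)·(-3,-2) - cos(t)·(2,1)).
General solution: K_1X_1 + K_2X_2.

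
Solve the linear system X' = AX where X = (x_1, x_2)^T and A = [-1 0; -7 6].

Coefficient matrix A = [[-1, 0], [-7, 6]].
Characteristic polynomial det(A - λI) = λ^2 - 5λ - 6 = 0.
Eigenvalues λ = -1, 6.
For λ=-1: (A-λI) row 2 is [-7, 7], so an eigenvector is (1, 1).
For λ=6: (A-λI) row 1 is [-7, 0], so an eigenvector is (0, -1).
General solution: K_1e^(-t)(1,1) + K_2e^(6t)(0,-1).

x_1(t) = K_1e^(-t), x_2(t) = K_1e^(-t) - K_2e^(6t)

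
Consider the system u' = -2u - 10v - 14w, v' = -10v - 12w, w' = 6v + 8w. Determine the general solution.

u(t) = C_1e^(-2t) + C_2e^(2t) + 3C_3e^(-4t), v(t) = C_2e^(2t) + 2C_3e^(-4t), w(t) = -C_2e^(2t) - C_3e^(-4t)

Coefficient matrix A = [[-2, -10, -14], [0, -10, -12], [0, 6, 8]].
det(A - λI) = 0 gives eigenvalues λ = -2, 2, -4.
For λ=-2: eigenvector (1,0,0).
For λ=2: eigenvector (1,1,-1).
For λ=-4: eigenvector (3,2,-1).
General solution: C_1e^(-2t)(1,0,0) + C_2e^(2t)(1,1,-1) + C_3e^(-4t)(3,2,-1).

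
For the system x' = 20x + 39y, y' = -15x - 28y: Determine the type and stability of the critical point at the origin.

A = [[20,39],[-15,-28]]; det(A-λI) = λ^2 + 8λ + 25.
λ = -4 ± 3i: negative real part.

stable spiral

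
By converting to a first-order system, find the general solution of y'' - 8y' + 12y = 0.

Let x_1 = y, x_2 = y'. Then x_1' = x_2 and x_2' = -12x_1 + 8x_2.
A = [[0,1],[-12,8]]; det(A-λI) = λ^2 - 8λ + 12.
Eigenvalues λ = 6, 2 with eigenvectors (1,6), (1,2).

y(t) = c_1e^(6t) + c_2e^(2t)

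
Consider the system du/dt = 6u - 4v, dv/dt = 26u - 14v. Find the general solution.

u(t) = -K_1e^(-4t)sin(2t) - K_1e^(-4t)cos(2t) - K_2e^(-4t)sin(2t) + K_2e^(-4t)cos(2t), v(t) = -3K_1e^(-4t)sin(2t) - 2K_1e^(-4t)cos(2t) - 2K_2e^(-4t)sin(2t) + 3K_2e^(-4t)cos(2t)

Coefficient matrix A = [[6, -4], [26, -14]].
Characteristic polynomial det(A - λI) = λ^2 + 8λ + 20 = 0.
Eigenvalues λ = -4 ± 2i (complex conjugate pair).
For λ=-4+2i: an eigenvector is (-1,-2) - i(-1,-3) = (-1 + i, -2 + 3i).
A real fundamental pair from Re and Im of e^((-4+2i)t)v: X_1 = e^(-4t)(cos(2t)·(-1,-2) + sin(2t)·(-1,-3)), X_2 = e^(-4t)(sin(2t)·(-1,-2) - cos(2t)·(-1,-3)).
General solution: K_1X_1 + K_2X_2.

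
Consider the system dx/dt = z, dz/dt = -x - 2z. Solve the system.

x(t) = -K_1e^(-t) - K_2te^(-t) + 2K_2e^(-t), z(t) = K_1e^(-t) + K_2te^(-t) - 3K_2e^(-t)

Coefficient matrix A = [[0, 1], [-1, -2]].
Characteristic polynomial det(A - λI) = λ^2 + 2λ + 1 = 0.
Single eigenvalue λ = -1 with algebraic multiplicity 2.
Eigenvector v = (-1,1); generalized eigenvector w with (A-λI)w=v is (2,-3).
General solution: e^(-t)[K_1·v + K_2·(t·v + w)].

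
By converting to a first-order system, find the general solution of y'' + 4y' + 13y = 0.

y(t) = c_1e^(-2t)cos(3t) + c_2e^(-2t)sin(3t)

Let x_1 = y, x_2 = y'. Then x_1' = x_2 and x_2' = -13x_1 - 4x_2.
A = [[0,1],[-13,-4]]; det(A-λI) = λ^2 + 4λ + 13.
Eigenvalues λ = -2 ± 3i.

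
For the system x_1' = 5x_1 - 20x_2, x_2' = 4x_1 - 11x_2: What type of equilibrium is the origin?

A = [[5,-20],[4,-11]]; det(A-λI) = λ^2 + 6λ + 25.
λ = -3 ± 4i: negative real part.

stable spiral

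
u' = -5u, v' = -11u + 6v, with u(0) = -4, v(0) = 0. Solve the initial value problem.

u(t) = -4e^(-5t), v(t) = 4e^(6t) - 4e^(-5t)

Coefficient matrix A = [[-5, 0], [-11, 6]].
Characteristic polynomial det(A - λI) = λ^2 - λ - 30 = 0.
Eigenvalues λ = 6, -5.
For λ=6: (A-λI) row 1 is [-11, 0], so an eigenvector is (0, -1).
For λ=-5: (A-λI) row 2 is [-11, 11], so an eigenvector is (1, 1).
General solution: K_1e^(6t)(0,-1) + K_2e^(-5t)(1,1).
Applying u(0)=-4, v(0)=0 gives K_1=-4, K_2=-4.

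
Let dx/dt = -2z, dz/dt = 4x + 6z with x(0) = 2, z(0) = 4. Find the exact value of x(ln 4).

A = [[0,-2],[4,6]]; eigenvalues λ = 4, 2.
Eigenvectors: (-1,2) for λ=4, (1,-1) for λ=2.
From the initial condition, c_1 = 6, c_2 = 8.
x(ln 4) = (6)(4^4)(-1) + (8)(4^2)(1) = -1408.

-1408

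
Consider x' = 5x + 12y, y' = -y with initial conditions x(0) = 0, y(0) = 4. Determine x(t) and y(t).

x(t) = 8e^(5t) - 8e^(-t), y(t) = 4e^(-t)

Coefficient matrix A = [[5, 12], [0, -1]].
Characteristic polynomial det(A - λI) = λ^2 - 4λ - 5 = 0.
Eigenvalues λ = 5, -1.
For λ=5: (A-λI) row 1 is [0, 12], so an eigenvector is (1, 0).
For λ=-1: (A-λI) row 1 is [6, 12], so an eigenvector is (2, -1).
General solution: c_1e^(5t)(1,0) + c_2e^(-t)(2,-1).
Applying x(0)=0, y(0)=4 gives c_1=8, c_2=-4.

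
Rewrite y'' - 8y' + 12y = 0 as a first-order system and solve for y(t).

Let x_1 = y, x_2 = y'. Then x_1' = x_2 and x_2' = -12x_1 + 8x_2.
A = [[0,1],[-12,8]]; det(A-λI) = λ^2 - 8λ + 12.
Eigenvalues λ = 2, 6 with eigenvectors (1,2), (1,6).

y(t) = c_1e^(2t) + c_2e^(6t)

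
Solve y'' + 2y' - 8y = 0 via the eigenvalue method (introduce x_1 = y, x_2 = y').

y(t) = K_1e^(-4t) + K_2e^(2t)

Let x_1 = y, x_2 = y'. Then x_1' = x_2 and x_2' = 8x_1 - 2x_2.
A = [[0,1],[8,-2]]; det(A-λI) = λ^2 + 2λ - 8.
Eigenvalues λ = -4, 2 with eigenvectors (1,-4), (1,2).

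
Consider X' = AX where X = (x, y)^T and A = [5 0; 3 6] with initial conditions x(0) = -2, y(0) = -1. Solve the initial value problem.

x(t) = -2e^(5t), y(t) = -7e^(6t) + 6e^(5t)

Coefficient matrix A = [[5, 0], [3, 6]].
Characteristic polynomial det(A - λI) = λ^2 - 11λ + 30 = 0.
Eigenvalues λ = 5, 6.
For λ=5: (A-λI) row 2 is [3, 1], so an eigenvector is (1, -3).
For λ=6: (A-λI) row 1 is [-1, 0], so an eigenvector is (0, -1).
General solution: c_1e^(5t)(1,-3) + c_2e^(6t)(0,-1).
Applying x(0)=-2, y(0)=-1 gives c_1=-2, c_2=7.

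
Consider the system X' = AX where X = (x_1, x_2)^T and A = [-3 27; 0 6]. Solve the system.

x_1(t) = -3C_1e^(6t) - C_2e^(-3t), x_2(t) = -C_1e^(6t)

Coefficient matrix A = [[-3, 27], [0, 6]].
Characteristic polynomial det(A - λI) = λ^2 - 3λ - 18 = 0.
Eigenvalues λ = 6, -3.
For λ=6: (A-λI) row 1 is [-9, 27], so an eigenvector is (-3, -1).
For λ=-3: (A-λI) row 1 is [0, 27], so an eigenvector is (-1, 0).
General solution: C_1e^(6t)(-3,-1) + C_2e^(-3t)(-1,0).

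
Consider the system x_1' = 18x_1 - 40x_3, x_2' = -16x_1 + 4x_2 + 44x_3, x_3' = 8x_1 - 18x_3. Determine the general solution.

Coefficient matrix A = [[18, 0, -40], [-16, 4, 44], [8, 0, -18]].
det(A - λI) = 0 gives eigenvalues λ = -2, 4, 2.
For λ=-2: eigenvector (2,-2,1).
For λ=4: eigenvector (0,1,0).
For λ=2: eigenvector (5,-4,2).
General solution: K_1e^(-2t)(2,-2,1) + K_2e^(4t)(0,1,0) + K_3e^(2t)(5,-4,2).

x_1(t) = 2K_1e^(-2t) + 5K_3e^(2t), x_2(t) = -2K_1e^(-2t) + K_2e^(4t) - 4K_3e^(2t), x_3(t) = K_1e^(-2t) + 2K_3e^(2t)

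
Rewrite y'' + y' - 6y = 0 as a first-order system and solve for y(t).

y(t) = C_1e^(-3t) + C_2e^(2t)

Let x_1 = y, x_2 = y'. Then x_1' = x_2 and x_2' = 6x_1 - x_2.
A = [[0,1],[6,-1]]; det(A-λI) = λ^2 + λ - 6.
Eigenvalues λ = -3, 2 with eigenvectors (1,-3), (1,2).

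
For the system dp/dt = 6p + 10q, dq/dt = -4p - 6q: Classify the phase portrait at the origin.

A = [[6,10],[-4,-6]]; det(A-λI) = λ^2 + 4.
λ = 0 ± 2i: zero real part.

center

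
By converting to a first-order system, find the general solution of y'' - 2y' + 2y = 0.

Let x_1 = y, x_2 = y'. Then x_1' = x_2 and x_2' = -2x_1 + 2x_2.
A = [[0,1],[-2,2]]; det(A-λI) = λ^2 - 2λ + 2.
Eigenvalues λ = 1 ± i.

y(t) = c_1e^(t)cos(t) + c_2e^(t)sin(t)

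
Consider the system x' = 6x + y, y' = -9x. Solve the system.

x(t) = K_1e^(3t) + K_2te^(3t), y(t) = -3K_1e^(3t) - 3K_2te^(3t) + K_2e^(3t)

Coefficient matrix A = [[6, 1], [-9, 0]].
Characteristic polynomial det(A - λI) = λ^2 - 6λ + 9 = 0.
Single eigenvalue λ = 3 with algebraic multiplicity 2.
Eigenvector v = (1,-3); generalized eigenvector w with (A-λI)w=v is (0,1).
General solution: e^(3t)[K_1·v + K_2·(t·v + w)].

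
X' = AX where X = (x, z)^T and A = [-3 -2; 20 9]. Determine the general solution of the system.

Coefficient matrix A = [[-3, -2], [20, 9]].
Characteristic polynomial det(A - λI) = λ^2 - 6λ + 13 = 0.
Eigenvalues λ = 3 ± 2i (complex conjugate pair).
For λ=3+2i: an eigenvector is (0,-1) - i(1,-3) = (0 - i, -1 + 3i).
A real fundamental pair from Re and Im of e^((3+2i)t)v: X_1 = e^(3t)(cos(2t)·(0,-1) + sin(2t)·(1,-3)), X_2 = e^(3t)(sin(2t)·(0,-1) - cos(2t)·(1,-3)).
General solution: C_1X_1 + C_2X_2.

x(t) = C_1e^(3t)sin(2t) - C_2e^(3t)cos(2t), z(t) = -3C_1e^(3t)sin(2t) - C_1e^(3t)cos(2t) - C_2e^(3t)sin(2t) + 3C_2e^(3t)cos(2t)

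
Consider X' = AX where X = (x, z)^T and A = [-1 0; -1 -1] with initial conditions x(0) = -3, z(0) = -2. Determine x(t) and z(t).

Coefficient matrix A = [[-1, 0], [-1, -1]].
Characteristic polynomial det(A - λI) = λ^2 + 2λ + 1 = 0.
Single eigenvalue λ = -1 with algebraic multiplicity 2.
Eigenvector v = (0,1); generalized eigenvector w with (A-λI)w=v is (-1,-1).
General solution: e^(-t)[K_1·v + K_2·(t·v + w)].
Applying x(0)=-3, z(0)=-2 gives K_1=1, K_2=3.

x(t) = -3e^(-t), z(t) = 3te^(-t) - 2e^(-t)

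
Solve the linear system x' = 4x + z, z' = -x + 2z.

Coefficient matrix A = [[4, 1], [-1, 2]].
Characteristic polynomial det(A - λI) = λ^2 - 6λ + 9 = 0.
Single eigenvalue λ = 3 with algebraic multiplicity 2.
Eigenvector v = (1,-1); generalized eigenvector w with (A-λI)w=v is (0,1).
General solution: e^(3t)[C_1·v + C_2·(t·v + w)].

x(t) = C_1e^(3t) + C_2te^(3t), z(t) = -C_1e^(3t) - C_2te^(3t) + C_2e^(3t)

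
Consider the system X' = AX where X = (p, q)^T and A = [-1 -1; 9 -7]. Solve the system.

Coefficient matrix A = [[-1, -1], [9, -7]].
Characteristic polynomial det(A - λI) = λ^2 + 8λ + 16 = 0.
Single eigenvalue λ = -4 with algebraic multiplicity 2.
Eigenvector v = (-1,-3); generalized eigenvector w with (A-λI)w=v is (0,1).
General solution: e^(-4t)[K_1·v + K_2·(t·v + w)].

p(t) = -K_1e^(-4t) - K_2te^(-4t), q(t) = -3K_1e^(-4t) - 3K_2te^(-4t) + K_2e^(-4t)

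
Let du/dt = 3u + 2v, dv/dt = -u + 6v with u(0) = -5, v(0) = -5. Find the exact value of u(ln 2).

A = [[3,2],[-1,6]]; eigenvalues λ = 4, 5.
Eigenvectors: (2,1) for λ=4, (1,1) for λ=5.
From the initial condition, c_1 = 0, c_2 = -5.
u(ln 2) = (0)(2^4)(2) + (-5)(2^5)(1) = -160.

-160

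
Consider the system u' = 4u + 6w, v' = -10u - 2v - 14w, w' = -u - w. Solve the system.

Coefficient matrix A = [[4, 0, 6], [-10, -2, -14], [-1, 0, -1]].
det(A - λI) = 0 gives eigenvalues λ = 2, -2, 1.
For λ=2: eigenvector (3,-4,-1).
For λ=-2: eigenvector (0,1,0).
For λ=1: eigenvector (-2,2,1).
General solution: K_1e^(2t)(3,-4,-1) + K_2e^(-2t)(0,1,0) + K_3e^(t)(-2,2,1).

u(t) = 3K_1e^(2t) - 2K_3e^(t), v(t) = -4K_1e^(2t) + K_2e^(-2t) + 2K_3e^(t), w(t) = -K_1e^(2t) + K_3e^(t)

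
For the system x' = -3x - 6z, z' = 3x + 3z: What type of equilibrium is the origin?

A = [[-3,-6],[3,3]]; det(A-λI) = λ^2 + 9.
λ = 0 ± 3i: zero real part.

center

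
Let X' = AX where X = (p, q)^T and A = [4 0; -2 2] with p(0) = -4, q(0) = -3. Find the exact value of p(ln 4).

A = [[4,0],[-2,2]]; eigenvalues λ = 4, 2.
Eigenvectors: (-1,1) for λ=4, (0,1) for λ=2.
From the initial condition, c_1 = 4, c_2 = -7.
p(ln 4) = (4)(4^4)(-1) + (-7)(4^2)(0) = -1024.

-1024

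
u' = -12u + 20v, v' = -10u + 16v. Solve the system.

u(t) = 3K_1e^(2t)sin(2t) + K_1e^(2t)cos(2t) + K_2e^(2t)sin(2t) - 3K_2e^(2t)cos(2t), v(t) = 2K_1e^(2t)sin(2t) + K_1e^(2t)cos(2t) + K_2e^(2t)sin(2t) - 2K_2e^(2t)cos(2t)

Coefficient matrix A = [[-12, 20], [-10, 16]].
Characteristic polynomial det(A - λI) = λ^2 - 4λ + 8 = 0.
Eigenvalues λ = 2 ± 2i (complex conjugate pair).
For λ=2+2i: an eigenvector is (1,1) - i(3,2) = (1 - 3i, 1 - 2i).
A real fundamental pair from Re and Im of e^((2+2i)t)v: X_1 = e^(2t)(cos(2t)·(1,1) + sin(2t)·(3,2)), X_2 = e^(2t)(sin(2t)·(1,1) - cos(2t)·(3,2)).
General solution: K_1X_1 + K_2X_2.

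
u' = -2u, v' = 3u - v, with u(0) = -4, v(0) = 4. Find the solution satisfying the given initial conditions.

Coefficient matrix A = [[-2, 0], [3, -1]].
Characteristic polynomial det(A - λI) = λ^2 + 3λ + 2 = 0.
Eigenvalues λ = -2, -1.
For λ=-2: (A-λI) row 2 is [3, 1], so an eigenvector is (1, -3).
For λ=-1: (A-λI) row 1 is [-1, 0], so an eigenvector is (0, 1).
General solution: K_1e^(-2t)(1,-3) + K_2e^(-t)(0,1).
Applying u(0)=-4, v(0)=4 gives K_1=-4, K_2=-8.

u(t) = -4e^(-2t), v(t) = -8e^(-t) + 12e^(-2t)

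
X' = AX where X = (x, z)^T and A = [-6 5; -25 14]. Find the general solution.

x(t) = K_1e^(4t)cos(5t) + K_2e^(4t)sin(5t), z(t) = -K_1e^(4t)sin(5t) + 2K_1e^(4t)cos(5t) + 2K_2e^(4t)sin(5t) + K_2e^(4t)cos(5t)

Coefficient matrix A = [[-6, 5], [-25, 14]].
Characteristic polynomial det(A - λI) = λ^2 - 8λ + 41 = 0.
Eigenvalues λ = 4 ± 5i (complex conjugate pair).
For λ=4+5i: an eigenvector is (1,2) - i(0,-1) = (1, 2 + i).
A real fundamental pair from Re and Im of e^((4+5i)t)v: X_1 = e^(4t)(cos(5t)·(1,2) + sin(5t)·(0,-1)), X_2 = e^(4t)(sin(5t)·(1,2) - cos(5t)·(0,-1)).
General solution: K_1X_1 + K_2X_2.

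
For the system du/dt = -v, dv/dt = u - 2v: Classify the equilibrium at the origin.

A = [[0,-1],[1,-2]]; det(A-λI) = λ^2 + 2λ + 1.
repeated λ = -1 with a single eigenvector.

stable improper node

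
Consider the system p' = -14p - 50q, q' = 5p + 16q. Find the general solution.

Coefficient matrix A = [[-14, -50], [5, 16]].
Characteristic polynomial det(A - λI) = λ^2 - 2λ + 26 = 0.
Eigenvalues λ = 1 ± 5i (complex conjugate pair).
For λ=1+5i: an eigenvector is (1,0) - i(-3,1) = (1 + 3i, 0 - i).
A real fundamental pair from Re and Im of e^((1+5i)t)v: X_1 = e^(t)(cos(5t)·(1,0) + sin(5t)·(-3,1)), X_2 = e^(t)(sin(5t)·(1,0) - cos(5t)·(-3,1)).
General solution: C_1X_1 + C_2X_2.

p(t) = -3C_1e^(t)sin(5t) + C_1e^(t)cos(5t) + C_2e^(t)sin(5t) + 3C_2e^(t)cos(5t), q(t) = C_1e^(t)sin(5t) - C_2e^(t)cos(5t)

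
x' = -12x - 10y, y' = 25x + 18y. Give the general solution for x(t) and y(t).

x(t) = C_1e^(3t)sin(5t) + C_1e^(3t)cos(5t) + C_2e^(3t)sin(5t) - C_2e^(3t)cos(5t), y(t) = -C_1e^(3t)sin(5t) - 2C_1e^(3t)cos(5t) - 2C_2e^(3t)sin(5t) + C_2e^(3t)cos(5t)

Coefficient matrix A = [[-12, -10], [25, 18]].
Characteristic polynomial det(A - λI) = λ^2 - 6λ + 34 = 0.
Eigenvalues λ = 3 ± 5i (complex conjugate pair).
For λ=3+5i: an eigenvector is (1,-2) - i(1,-1) = (1 - i, -2 + i).
A real fundamental pair from Re and Im of e^((3+5i)t)v: X_1 = e^(3t)(cos(5t)·(1,-2) + sin(5t)·(1,-1)), X_2 = e^(3t)(sin(5t)·(1,-2) - cos(5t)·(1,-1)).
General solution: C_1X_1 + C_2X_2.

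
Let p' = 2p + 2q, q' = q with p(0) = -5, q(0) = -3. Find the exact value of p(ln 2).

A = [[2,2],[0,1]]; eigenvalues λ = 2, 1.
Eigenvectors: (1,0) for λ=2, (-2,1) for λ=1.
From the initial condition, c_1 = -11, c_2 = -3.
p(ln 2) = (-11)(2^2)(1) + (-3)(2^1)(-2) = -32.

-32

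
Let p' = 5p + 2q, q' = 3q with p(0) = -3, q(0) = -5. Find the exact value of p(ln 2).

A = [[5,2],[0,3]]; eigenvalues λ = 5, 3.
Eigenvectors: (-1,0) for λ=5, (1,-1) for λ=3.
From the initial condition, c_1 = 8, c_2 = 5.
p(ln 2) = (8)(2^5)(-1) + (5)(2^3)(1) = -216.

-216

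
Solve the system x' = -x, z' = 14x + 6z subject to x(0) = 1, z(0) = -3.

Coefficient matrix A = [[-1, 0], [14, 6]].
Characteristic polynomial det(A - λI) = λ^2 - 5λ - 6 = 0.
Eigenvalues λ = 6, -1.
For λ=6: (A-λI) row 1 is [-7, 0], so an eigenvector is (0, 1).
For λ=-1: (A-λI) row 2 is [14, 7], so an eigenvector is (-1, 2).
General solution: K_1e^(6t)(0,1) + K_2e^(-t)(-1,2).
Applying x(0)=1, z(0)=-3 gives K_1=-1, K_2=-1.

x(t) = e^(-t), z(t) = -e^(6t) - 2e^(-t)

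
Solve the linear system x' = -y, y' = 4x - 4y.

Coefficient matrix A = [[0, -1], [4, -4]].
Characteristic polynomial det(A - λI) = λ^2 + 4λ + 4 = 0.
Single eigenvalue λ = -2 with algebraic multiplicity 2.
Eigenvector v = (-1,-2); generalized eigenvector w with (A-λI)w=v is (-2,-3).
General solution: e^(-2t)[C_1·v + C_2·(t·v + w)].

x(t) = -C_1e^(-2t) - C_2te^(-2t) - 2C_2e^(-2t), y(t) = -2C_1e^(-2t) - 2C_2te^(-2t) - 3C_2e^(-2t)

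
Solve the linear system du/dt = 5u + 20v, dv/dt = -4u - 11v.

u(t) = -2C_1e^(-3t)sin(4t) - C_1e^(-3t)cos(4t) - C_2e^(-3t)sin(4t) + 2C_2e^(-3t)cos(4t), v(t) = C_1e^(-3t)sin(4t) - C_2e^(-3t)cos(4t)

Coefficient matrix A = [[5, 20], [-4, -11]].
Characteristic polynomial det(A - λI) = λ^2 + 6λ + 25 = 0.
Eigenvalues λ = -3 ± 4i (complex conjugate pair).
For λ=-3+4i: an eigenvector is (-1,0) - i(-2,1) = (-1 + 2i, 0 - i).
A real fundamental pair from Re and Im of e^((-3+4i)t)v: X_1 = e^(-3t)(cos(4t)·(-1,0) + sin(4t)·(-2,1)), X_2 = e^(-3t)(sin(4t)·(-1,0) - cos(4t)·(-2,1)).
General solution: C_1X_1 + C_2X_2.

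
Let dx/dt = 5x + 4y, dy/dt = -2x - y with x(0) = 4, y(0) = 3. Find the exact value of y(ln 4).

-408

A = [[5,4],[-2,-1]]; eigenvalues λ = 3, 1.
Eigenvectors: (-2,1) for λ=3, (1,-1) for λ=1.
From the initial condition, c_1 = -7, c_2 = -10.
y(ln 4) = (-7)(4^3)(1) + (-10)(4^1)(-1) = -408.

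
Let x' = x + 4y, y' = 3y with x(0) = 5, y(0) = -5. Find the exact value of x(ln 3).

A = [[1,4],[0,3]]; eigenvalues λ = 1, 3.
Eigenvectors: (-1,0) for λ=1, (2,1) for λ=3.
From the initial condition, c_1 = -15, c_2 = -5.
x(ln 3) = (-15)(3^1)(-1) + (-5)(3^3)(2) = -225.

-225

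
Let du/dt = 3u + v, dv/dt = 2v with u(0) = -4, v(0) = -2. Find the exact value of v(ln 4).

A = [[3,1],[0,2]]; eigenvalues λ = 2, 3.
Eigenvectors: (-1,1) for λ=2, (1,0) for λ=3.
From the initial condition, c_1 = -2, c_2 = -6.
v(ln 4) = (-2)(4^2)(1) + (-6)(4^3)(0) = -32.

-32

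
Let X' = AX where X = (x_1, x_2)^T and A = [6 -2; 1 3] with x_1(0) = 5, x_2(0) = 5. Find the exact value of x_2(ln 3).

405

A = [[6,-2],[1,3]]; eigenvalues λ = 4, 5.
Eigenvectors: (1,1) for λ=4, (2,1) for λ=5.
From the initial condition, c_1 = 5, c_2 = 0.
x_2(ln 3) = (5)(3^4)(1) + (0)(3^5)(1) = 405.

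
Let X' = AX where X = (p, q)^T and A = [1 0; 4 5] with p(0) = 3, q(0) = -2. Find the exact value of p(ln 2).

6

A = [[1,0],[4,5]]; eigenvalues λ = 5, 1.
Eigenvectors: (0,1) for λ=5, (-1,1) for λ=1.
From the initial condition, c_1 = 1, c_2 = -3.
p(ln 2) = (1)(2^5)(0) + (-3)(2^1)(-1) = 6.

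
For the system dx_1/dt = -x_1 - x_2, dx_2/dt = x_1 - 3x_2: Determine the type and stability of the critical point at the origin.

A = [[-1,-1],[1,-3]]; det(A-λI) = λ^2 + 4λ + 4.
repeated λ = -2 with a single eigenvector.

stable improper node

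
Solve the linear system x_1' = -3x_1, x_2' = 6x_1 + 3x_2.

Coefficient matrix A = [[-3, 0], [6, 3]].
Characteristic polynomial det(A - λI) = λ^2 - 9 = 0.
Eigenvalues λ = 3, -3.
For λ=3: (A-λI) row 1 is [-6, 0], so an eigenvector is (0, -1).
For λ=-3: (A-λI) row 2 is [6, 6], so an eigenvector is (-1, 1).
General solution: C_1e^(3t)(0,-1) + C_2e^(-3t)(-1,1).

x_1(t) = -C_2e^(-3t), x_2(t) = -C_1e^(3t) + C_2e^(-3t)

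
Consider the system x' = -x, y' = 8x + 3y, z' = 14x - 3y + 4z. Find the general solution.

Coefficient matrix A = [[-1, 0, 0], [8, 3, 0], [14, -3, 4]].
det(A - λI) = 0 gives eigenvalues λ = -1, 3, 4.
For λ=-1: eigenvector (1,-2,-4).
For λ=3: eigenvector (0,1,3).
For λ=4: eigenvector (0,0,1).
General solution: c_1e^(-t)(1,-2,-4) + c_2e^(3t)(0,1,3) + c_3e^(4t)(0,0,1).

x(t) = c_1e^(-t), y(t) = -2c_1e^(-t) + c_2e^(3t), z(t) = -4c_1e^(-t) + 3c_2e^(3t) + c_3e^(4t)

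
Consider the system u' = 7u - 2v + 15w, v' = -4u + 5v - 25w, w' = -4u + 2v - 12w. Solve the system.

Coefficient matrix A = [[7, -2, 15], [-4, 5, -25], [-4, 2, -12]].
det(A - λI) = 0 gives eigenvalues λ = 3, -1, -2.
For λ=3: eigenvector (1,2,0).
For λ=-1: eigenvector (-2,7,2).
For λ=-2: eigenvector (-1,3,1).
General solution: C_1e^(3t)(1,2,0) + C_2e^(-t)(-2,7,2) + C_3e^(-2t)(-1,3,1).

u(t) = C_1e^(3t) - 2C_2e^(-t) - C_3e^(-2t), v(t) = 2C_1e^(3t) + 7C_2e^(-t) + 3C_3e^(-2t), w(t) = 2C_2e^(-t) + C_3e^(-2t)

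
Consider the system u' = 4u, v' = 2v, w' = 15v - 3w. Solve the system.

u(t) = C_3e^(4t), v(t) = C_2e^(2t), w(t) = C_1e^(-3t) + 3C_2e^(2t)

Coefficient matrix A = [[4, 0, 0], [0, 2, 0], [0, 15, -3]].
det(A - λI) = 0 gives eigenvalues λ = -3, 2, 4.
For λ=-3: eigenvector (0,0,1).
For λ=2: eigenvector (0,1,3).
For λ=4: eigenvector (1,0,0).
General solution: C_1e^(-3t)(0,0,1) + C_2e^(2t)(0,1,3) + C_3e^(4t)(1,0,0).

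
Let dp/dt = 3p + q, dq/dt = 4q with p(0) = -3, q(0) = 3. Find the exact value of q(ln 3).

A = [[3,1],[0,4]]; eigenvalues λ = 4, 3.
Eigenvectors: (-1,-1) for λ=4, (1,0) for λ=3.
From the initial condition, c_1 = -3, c_2 = -6.
q(ln 3) = (-3)(3^4)(-1) + (-6)(3^3)(0) = 243.

243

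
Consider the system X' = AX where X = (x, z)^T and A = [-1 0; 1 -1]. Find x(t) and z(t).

x(t) = -c_2e^(-t), z(t) = -c_1e^(-t) - c_2te^(-t) - 3c_2e^(-t)

Coefficient matrix A = [[-1, 0], [1, -1]].
Characteristic polynomial det(A - λI) = λ^2 + 2λ + 1 = 0.
Single eigenvalue λ = -1 with algebraic multiplicity 2.
Eigenvector v = (0,-1); generalized eigenvector w with (A-λI)w=v is (-1,-3).
General solution: e^(-t)[c_1·v + c_2·(t·v + w)].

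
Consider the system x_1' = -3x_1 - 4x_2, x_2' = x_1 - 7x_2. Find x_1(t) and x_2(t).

Coefficient matrix A = [[-3, -4], [1, -7]].
Characteristic polynomial det(A - λI) = λ^2 + 10λ + 25 = 0.
Single eigenvalue λ = -5 with algebraic multiplicity 2.
Eigenvector v = (2,1); generalized eigenvector w with (A-λI)w=v is (-1,-1).
General solution: e^(-5t)[C_1·v + C_2·(t·v + w)].

x_1(t) = 2C_1e^(-5t) + 2C_2te^(-5t) - C_2e^(-5t), x_2(t) = C_1e^(-5t) + C_2te^(-5t) - C_2e^(-5t)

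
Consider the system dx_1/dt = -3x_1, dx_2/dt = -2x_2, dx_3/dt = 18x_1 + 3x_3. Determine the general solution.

Coefficient matrix A = [[-3, 0, 0], [0, -2, 0], [18, 0, 3]].
det(A - λI) = 0 gives eigenvalues λ = -3, -2, 3.
For λ=-3: eigenvector (1,0,-3).
For λ=-2: eigenvector (0,1,0).
For λ=3: eigenvector (0,0,1).
General solution: c_1e^(-3t)(1,0,-3) + c_2e^(-2t)(0,1,0) + c_3e^(3t)(0,0,1).

x_1(t) = c_1e^(-3t), x_2(t) = c_2e^(-2t), x_3(t) = -3c_1e^(-3t) + c_3e^(3t)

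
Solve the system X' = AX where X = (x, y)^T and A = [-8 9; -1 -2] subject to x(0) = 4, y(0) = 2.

x(t) = 6te^(-5t) + 4e^(-5t), y(t) = 2te^(-5t) + 2e^(-5t)

Coefficient matrix A = [[-8, 9], [-1, -2]].
Characteristic polynomial det(A - λI) = λ^2 + 10λ + 25 = 0.
Single eigenvalue λ = -5 with algebraic multiplicity 2.
Eigenvector v = (3,1); generalized eigenvector w with (A-λI)w=v is (2,1).
General solution: e^(-5t)[K_1·v + K_2·(t·v + w)].
Applying x(0)=4, y(0)=2 gives K_1=0, K_2=2.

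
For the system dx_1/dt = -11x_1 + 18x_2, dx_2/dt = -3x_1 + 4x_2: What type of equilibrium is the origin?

stable node

A = [[-11,18],[-3,4]]; det(A-λI) = λ^2 + 7λ + 10.
λ = -5, -2: both negative.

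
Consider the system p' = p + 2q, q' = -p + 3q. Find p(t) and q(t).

Coefficient matrix A = [[1, 2], [-1, 3]].
Characteristic polynomial det(A - λI) = λ^2 - 4λ + 5 = 0.
Eigenvalues λ = 2 ± i (complex conjugate pair).
For λ=2+i: an eigenvector is (-1,0) - i(1,1) = (-1 - i, 0 - i).
A real fundamental pair from Re and Im of e^((2+i)t)v: X_1 = e^(2t)(cos(t)·(-1,0) + sin(t)·(1,1)), X_2 = e^(2t)(sin(t)·(-1,0) - cos(t)·(1,1)).
General solution: C_1X_1 + C_2X_2.

p(t) = C_1e^(2t)sin(t) - C_1e^(2t)cos(t) - C_2e^(2t)sin(t) - C_2e^(2t)cos(t), q(t) = C_1e^(2t)sin(t) - C_2e^(2t)cos(t)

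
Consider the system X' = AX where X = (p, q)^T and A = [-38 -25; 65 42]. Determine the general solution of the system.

p(t) = -K_1e^(2t)sin(5t) + 2K_1e^(2t)cos(5t) + 2K_2e^(2t)sin(5t) + K_2e^(2t)cos(5t), q(t) = 2K_1e^(2t)sin(5t) - 3K_1e^(2t)cos(5t) - 3K_2e^(2t)sin(5t) - 2K_2e^(2t)cos(5t)

Coefficient matrix A = [[-38, -25], [65, 42]].
Characteristic polynomial det(A - λI) = λ^2 - 4λ + 29 = 0.
Eigenvalues λ = 2 ± 5i (complex conjugate pair).
For λ=2+5i: an eigenvector is (2,-3) - i(-1,2) = (2 + i, -3 - 2i).
A real fundamental pair from Re and Im of e^((2+5i)t)v: X_1 = e^(2t)(cos(5t)·(2,-3) + sin(5t)·(-1,2)), X_2 = e^(2t)(sin(5t)·(2,-3) - cos(5t)·(-1,2)).
General solution: K_1X_1 + K_2X_2.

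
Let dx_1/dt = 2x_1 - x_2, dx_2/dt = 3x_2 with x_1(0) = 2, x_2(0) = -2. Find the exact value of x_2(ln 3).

-54

A = [[2,-1],[0,3]]; eigenvalues λ = 2, 3.
Eigenvectors: (-1,0) for λ=2, (1,-1) for λ=3.
From the initial condition, c_1 = 0, c_2 = 2.
x_2(ln 3) = (0)(3^2)(0) + (2)(3^3)(-1) = -54.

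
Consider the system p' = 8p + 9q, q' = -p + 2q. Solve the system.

p(t) = 3c_1e^(5t) + 3c_2te^(5t) - 2c_2e^(5t), q(t) = -c_1e^(5t) - c_2te^(5t) + c_2e^(5t)

Coefficient matrix A = [[8, 9], [-1, 2]].
Characteristic polynomial det(A - λI) = λ^2 - 10λ + 25 = 0.
Single eigenvalue λ = 5 with algebraic multiplicity 2.
Eigenvector v = (3,-1); generalized eigenvector w with (A-λI)w=v is (-2,1).
General solution: e^(5t)[c_1·v + c_2·(t·v + w)].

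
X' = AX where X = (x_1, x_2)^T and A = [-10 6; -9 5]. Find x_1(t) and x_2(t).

Coefficient matrix A = [[-10, 6], [-9, 5]].
Characteristic polynomial det(A - λI) = λ^2 + 5λ + 4 = 0.
Eigenvalues λ = -1, -4.
For λ=-1: (A-λI) row 1 is [-9, 6], so an eigenvector is (-2, -3).
For λ=-4: (A-λI) row 1 is [-6, 6], so an eigenvector is (1, 1).
General solution: c_1e^(-t)(-2,-3) + c_2e^(-4t)(1,1).

x_1(t) = -2c_1e^(-t) + c_2e^(-4t), x_2(t) = -3c_1e^(-t) + c_2e^(-4t)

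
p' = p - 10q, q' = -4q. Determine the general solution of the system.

Coefficient matrix A = [[1, -10], [0, -4]].
Characteristic polynomial det(A - λI) = λ^2 + 3λ - 4 = 0.
Eigenvalues λ = 1, -4.
For λ=1: (A-λI) row 1 is [0, -10], so an eigenvector is (1, 0).
For λ=-4: (A-λI) row 1 is [5, -10], so an eigenvector is (2, 1).
General solution: K_1e^(t)(1,0) + K_2e^(-4t)(2,1).

p(t) = K_1e^(t) + 2K_2e^(-4t), q(t) = K_2e^(-4t)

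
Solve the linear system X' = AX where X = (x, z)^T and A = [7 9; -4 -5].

x(t) = 3K_1e^(t) + 3K_2te^(t) - K_2e^(t), z(t) = -2K_1e^(t) - 2K_2te^(t) + K_2e^(t)

Coefficient matrix A = [[7, 9], [-4, -5]].
Characteristic polynomial det(A - λI) = λ^2 - 2λ + 1 = 0.
Single eigenvalue λ = 1 with algebraic multiplicity 2.
Eigenvector v = (3,-2); generalized eigenvector w with (A-λI)w=v is (-1,1).
General solution: e^(t)[K_1·v + K_2·(t·v + w)].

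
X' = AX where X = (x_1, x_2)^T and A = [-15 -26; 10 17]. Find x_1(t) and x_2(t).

Coefficient matrix A = [[-15, -26], [10, 17]].
Characteristic polynomial det(A - λI) = λ^2 - 2λ + 5 = 0.
Eigenvalues λ = 1 ± 2i (complex conjugate pair).
For λ=1+2i: an eigenvector is (3,-2) - i(2,-1) = (3 - 2i, -2 + i).
A real fundamental pair from Re and Im of e^((1+2i)t)v: X_1 = e^(t)(cos(2t)·(3,-2) + sin(2t)·(2,-1)), X_2 = e^(t)(sin(2t)·(3,-2) - cos(2t)·(2,-1)).
General solution: C_1X_1 + C_2X_2.

x_1(t) = 2C_1e^(t)sin(2t) + 3C_1e^(t)cos(2t) + 3C_2e^(t)sin(2t) - 2C_2e^(t)cos(2t), x_2(t) = -C_1e^(t)sin(2t) - 2C_1e^(t)cos(2t) - 2C_2e^(t)sin(2t) + C_2e^(t)cos(2t)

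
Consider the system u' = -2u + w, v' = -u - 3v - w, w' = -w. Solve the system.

u(t) = K_2e^(-t) - K_3e^(-2t), v(t) = K_1e^(-3t) - K_2e^(-t) + K_3e^(-2t), w(t) = K_2e^(-t)

Coefficient matrix A = [[-2, 0, 1], [-1, -3, -1], [0, 0, -1]].
det(A - λI) = 0 gives eigenvalues λ = -3, -1, -2.
For λ=-3: eigenvector (0,1,0).
For λ=-1: eigenvector (1,-1,1).
For λ=-2: eigenvector (-1,1,0).
General solution: K_1e^(-3t)(0,1,0) + K_2e^(-t)(1,-1,1) + K_3e^(-2t)(-1,1,0).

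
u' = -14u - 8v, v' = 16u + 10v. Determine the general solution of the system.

u(t) = C_1e^(-6t) + C_2e^(2t), v(t) = -C_1e^(-6t) - 2C_2e^(2t)

Coefficient matrix A = [[-14, -8], [16, 10]].
Characteristic polynomial det(A - λI) = λ^2 + 4λ - 12 = 0.
Eigenvalues λ = -6, 2.
For λ=-6: (A-λI) row 1 is [-8, -8], so an eigenvector is (1, -1).
For λ=2: (A-λI) row 1 is [-16, -8], so an eigenvector is (1, -2).
General solution: C_1e^(-6t)(1,-1) + C_2e^(2t)(1,-2).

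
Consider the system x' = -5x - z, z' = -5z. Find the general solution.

x(t) = K_1e^(-5t) + K_2te^(-5t) - K_2e^(-5t), z(t) = -K_2e^(-5t)

Coefficient matrix A = [[-5, -1], [0, -5]].
Characteristic polynomial det(A - λI) = λ^2 + 10λ + 25 = 0.
Single eigenvalue λ = -5 with algebraic multiplicity 2.
Eigenvector v = (1,0); generalized eigenvector w with (A-λI)w=v is (-1,-1).
General solution: e^(-5t)[K_1·v + K_2·(t·v + w)].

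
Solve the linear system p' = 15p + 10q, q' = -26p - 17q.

Coefficient matrix A = [[15, 10], [-26, -17]].
Characteristic polynomial det(A - λI) = λ^2 + 2λ + 5 = 0.
Eigenvalues λ = -1 ± 2i (complex conjugate pair).
For λ=-1+2i: an eigenvector is (1,-2) - i(-2,3) = (1 + 2i, -2 - 3i).
A real fundamental pair from Re and Im of e^((-1+2i)t)v: X_1 = e^(-t)(cos(2t)·(1,-2) + sin(2t)·(-2,3)), X_2 = e^(-t)(sin(2t)·(1,-2) - cos(2t)·(-2,3)).
General solution: C_1X_1 + C_2X_2.

p(t) = -2C_1e^(-t)sin(2t) + C_1e^(-t)cos(2t) + C_2e^(-t)sin(2t) + 2C_2e^(-t)cos(2t), q(t) = 3C_1e^(-t)sin(2t) - 2C_1e^(-t)cos(2t) - 2C_2e^(-t)sin(2t) - 3C_2e^(-t)cos(2t)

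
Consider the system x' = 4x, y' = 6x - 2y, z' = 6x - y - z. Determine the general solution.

x(t) = c_1e^(4t), y(t) = c_1e^(4t) + c_3e^(-2t), z(t) = c_1e^(4t) + c_2e^(-t) + c_3e^(-2t)

Coefficient matrix A = [[4, 0, 0], [6, -2, 0], [6, -1, -1]].
det(A - λI) = 0 gives eigenvalues λ = 4, -1, -2.
For λ=4: eigenvector (1,1,1).
For λ=-1: eigenvector (0,0,1).
For λ=-2: eigenvector (0,1,1).
General solution: c_1e^(4t)(1,1,1) + c_2e^(-t)(0,0,1) + c_3e^(-2t)(0,1,1).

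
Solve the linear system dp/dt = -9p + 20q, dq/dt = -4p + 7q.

Coefficient matrix A = [[-9, 20], [-4, 7]].
Characteristic polynomial det(A - λI) = λ^2 + 2λ + 17 = 0.
Eigenvalues λ = -1 ± 4i (complex conjugate pair).
For λ=-1+4i: an eigenvector is (1,0) - i(-2,-1) = (1 + 2i, 0 + i).
A real fundamental pair from Re and Im of e^((-1+4i)t)v: X_1 = e^(-t)(cos(4t)·(1,0) + sin(4t)·(-2,-1)), X_2 = e^(-t)(sin(4t)·(1,0) - cos(4t)·(-2,-1)).
General solution: K_1X_1 + K_2X_2.

p(t) = -2K_1e^(-t)sin(4t) + K_1e^(-t)cos(4t) + K_2e^(-t)sin(4t) + 2K_2e^(-t)cos(4t), q(t) = -K_1e^(-t)sin(4t) + K_2e^(-t)cos(4t)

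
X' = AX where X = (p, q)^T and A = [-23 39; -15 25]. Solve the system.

Coefficient matrix A = [[-23, 39], [-15, 25]].
Characteristic polynomial det(A - λI) = λ^2 - 2λ + 10 = 0.
Eigenvalues λ = 1 ± 3i (complex conjugate pair).
For λ=1+3i: an eigenvector is (-3,-2) - i(-2,-1) = (-3 + 2i, -2 + i).
A real fundamental pair from Re and Im of e^((1+3i)t)v: X_1 = e^(t)(cos(3t)·(-3,-2) + sin(3t)·(-2,-1)), X_2 = e^(t)(sin(3t)·(-3,-2) - cos(3t)·(-2,-1)).
General solution: c_1X_1 + c_2X_2.

p(t) = -2c_1e^(t)sin(3t) - 3c_1e^(t)cos(3t) - 3c_2e^(t)sin(3t) + 2c_2e^(t)cos(3t), q(t) = -c_1e^(t)sin(3t) - 2c_1e^(t)cos(3t) - 2c_2e^(t)sin(3t) + c_2e^(t)cos(3t)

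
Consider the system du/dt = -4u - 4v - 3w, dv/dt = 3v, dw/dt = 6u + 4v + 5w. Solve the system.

Coefficient matrix A = [[-4, -4, -3], [0, 3, 0], [6, 4, 5]].
det(A - λI) = 0 gives eigenvalues λ = 2, 3, -1.
For λ=2: eigenvector (-1,0,2).
For λ=3: eigenvector (-1,1,1).
For λ=-1: eigenvector (-1,0,1).
General solution: C_1e^(2t)(-1,0,2) + C_2e^(3t)(-1,1,1) + C_3e^(-t)(-1,0,1).

u(t) = -C_1e^(2t) - C_2e^(3t) - C_3e^(-t), v(t) = C_2e^(3t), w(t) = 2C_1e^(2t) + C_2e^(3t) + C_3e^(-t)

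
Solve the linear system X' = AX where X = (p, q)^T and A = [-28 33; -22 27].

Coefficient matrix A = [[-28, 33], [-22, 27]].
Characteristic polynomial det(A - λI) = λ^2 + λ - 30 = 0.
Eigenvalues λ = 5, -6.
For λ=5: (A-λI) row 1 is [-33, 33], so an eigenvector is (1, 1).
For λ=-6: (A-λI) row 1 is [-22, 33], so an eigenvector is (3, 2).
General solution: C_1e^(5t)(1,1) + C_2e^(-6t)(3,2).

p(t) = C_1e^(5t) + 3C_2e^(-6t), q(t) = C_1e^(5t) + 2C_2e^(-6t)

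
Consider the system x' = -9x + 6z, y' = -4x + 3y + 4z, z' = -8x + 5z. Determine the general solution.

Coefficient matrix A = [[-9, 0, 6], [-4, 3, 4], [-8, 0, 5]].
det(A - λI) = 0 gives eigenvalues λ = -1, 3, -3.
For λ=-1: eigenvector (-3,1,-4).
For λ=3: eigenvector (0,1,0).
For λ=-3: eigenvector (1,0,1).
General solution: C_1e^(-t)(-3,1,-4) + C_2e^(3t)(0,1,0) + C_3e^(-3t)(1,0,1).

x(t) = -3C_1e^(-t) + C_3e^(-3t), y(t) = C_1e^(-t) + C_2e^(3t), z(t) = -4C_1e^(-t) + C_3e^(-3t)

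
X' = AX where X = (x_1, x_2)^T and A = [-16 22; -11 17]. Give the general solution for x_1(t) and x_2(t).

x_1(t) = 2c_1e^(-5t) + c_2e^(6t), x_2(t) = c_1e^(-5t) + c_2e^(6t)

Coefficient matrix A = [[-16, 22], [-11, 17]].
Characteristic polynomial det(A - λI) = λ^2 - λ - 30 = 0.
Eigenvalues λ = -5, 6.
For λ=-5: (A-λI) row 1 is [-11, 22], so an eigenvector is (2, 1).
For λ=6: (A-λI) row 1 is [-22, 22], so an eigenvector is (1, 1).
General solution: c_1e^(-5t)(2,1) + c_2e^(6t)(1,1).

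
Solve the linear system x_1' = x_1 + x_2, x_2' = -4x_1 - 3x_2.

x_1(t) = c_1e^(-t) + c_2te^(-t) + c_2e^(-t), x_2(t) = -2c_1e^(-t) - 2c_2te^(-t) - c_2e^(-t)

Coefficient matrix A = [[1, 1], [-4, -3]].
Characteristic polynomial det(A - λI) = λ^2 + 2λ + 1 = 0.
Single eigenvalue λ = -1 with algebraic multiplicity 2.
Eigenvector v = (1,-2); generalized eigenvector w with (A-λI)w=v is (1,-1).
General solution: e^(-t)[c_1·v + c_2·(t·v + w)].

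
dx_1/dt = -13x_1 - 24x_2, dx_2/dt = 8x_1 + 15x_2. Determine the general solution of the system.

x_1(t) = 2c_1e^(-t) + 3c_2e^(3t), x_2(t) = -c_1e^(-t) - 2c_2e^(3t)

Coefficient matrix A = [[-13, -24], [8, 15]].
Characteristic polynomial det(A - λI) = λ^2 - 2λ - 3 = 0.
Eigenvalues λ = -1, 3.
For λ=-1: (A-λI) row 1 is [-12, -24], so an eigenvector is (2, -1).
For λ=3: (A-λI) row 1 is [-16, -24], so an eigenvector is (3, -2).
General solution: c_1e^(-t)(2,-1) + c_2e^(3t)(3,-2).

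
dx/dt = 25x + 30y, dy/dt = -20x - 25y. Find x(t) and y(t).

Coefficient matrix A = [[25, 30], [-20, -25]].
Characteristic polynomial det(A - λI) = λ^2 - 25 = 0.
Eigenvalues λ = 5, -5.
For λ=5: (A-λI) row 1 is [20, 30], so an eigenvector is (3, -2).
For λ=-5: (A-λI) row 1 is [30, 30], so an eigenvector is (1, -1).
General solution: c_1e^(5t)(3,-2) + c_2e^(-5t)(1,-1).

x(t) = 3c_1e^(5t) + c_2e^(-5t), y(t) = -2c_1e^(5t) - c_2e^(-5t)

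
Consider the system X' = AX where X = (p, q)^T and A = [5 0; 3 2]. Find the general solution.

p(t) = C_1e^(5t), q(t) = C_1e^(5t) - C_2e^(2t)

Coefficient matrix A = [[5, 0], [3, 2]].
Characteristic polynomial det(A - λI) = λ^2 - 7λ + 10 = 0.
Eigenvalues λ = 5, 2.
For λ=5: (A-λI) row 2 is [3, -3], so an eigenvector is (1, 1).
For λ=2: (A-λI) row 1 is [3, 0], so an eigenvector is (0, -1).
General solution: C_1e^(5t)(1,1) + C_2e^(2t)(0,-1).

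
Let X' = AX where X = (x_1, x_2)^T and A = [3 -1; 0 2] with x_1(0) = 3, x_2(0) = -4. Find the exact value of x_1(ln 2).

40

A = [[3,-1],[0,2]]; eigenvalues λ = 2, 3.
Eigenvectors: (1,1) for λ=2, (-1,0) for λ=3.
From the initial condition, c_1 = -4, c_2 = -7.
x_1(ln 2) = (-4)(2^2)(1) + (-7)(2^3)(-1) = 40.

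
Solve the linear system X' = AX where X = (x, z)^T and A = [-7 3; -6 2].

x(t) = K_1e^(-t) + K_2e^(-4t), z(t) = 2K_1e^(-t) + K_2e^(-4t)

Coefficient matrix A = [[-7, 3], [-6, 2]].
Characteristic polynomial det(A - λI) = λ^2 + 5λ + 4 = 0.
Eigenvalues λ = -1, -4.
For λ=-1: (A-λI) row 1 is [-6, 3], so an eigenvector is (1, 2).
For λ=-4: (A-λI) row 1 is [-3, 3], so an eigenvector is (1, 1).
General solution: K_1e^(-t)(1,2) + K_2e^(-4t)(1,1).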